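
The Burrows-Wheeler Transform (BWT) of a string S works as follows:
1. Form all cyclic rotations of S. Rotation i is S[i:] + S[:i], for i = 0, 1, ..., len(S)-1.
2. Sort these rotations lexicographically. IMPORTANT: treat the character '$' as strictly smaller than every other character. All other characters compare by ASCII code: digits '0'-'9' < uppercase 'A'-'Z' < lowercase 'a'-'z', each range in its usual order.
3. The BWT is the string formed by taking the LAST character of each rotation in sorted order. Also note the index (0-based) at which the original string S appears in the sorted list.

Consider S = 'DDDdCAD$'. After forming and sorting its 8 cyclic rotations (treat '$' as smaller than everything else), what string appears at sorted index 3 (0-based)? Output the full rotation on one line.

Answer: D$DDDdCA

Derivation:
All 8 rotations (rotation i = S[i:]+S[:i]):
  rot[0] = DDDdCAD$
  rot[1] = DDdCAD$D
  rot[2] = DdCAD$DD
  rot[3] = dCAD$DDD
  rot[4] = CAD$DDDd
  rot[5] = AD$DDDdC
  rot[6] = D$DDDdCA
  rot[7] = $DDDdCAD
Sorted (with $ < everything):
  sorted[0] = $DDDdCAD
  sorted[1] = AD$DDDdC
  sorted[2] = CAD$DDDd
  sorted[3] = D$DDDdCA
  sorted[4] = DDDdCAD$
  sorted[5] = DDdCAD$D
  sorted[6] = DdCAD$DD
  sorted[7] = dCAD$DDD
sorted[3] = D$DDDdCA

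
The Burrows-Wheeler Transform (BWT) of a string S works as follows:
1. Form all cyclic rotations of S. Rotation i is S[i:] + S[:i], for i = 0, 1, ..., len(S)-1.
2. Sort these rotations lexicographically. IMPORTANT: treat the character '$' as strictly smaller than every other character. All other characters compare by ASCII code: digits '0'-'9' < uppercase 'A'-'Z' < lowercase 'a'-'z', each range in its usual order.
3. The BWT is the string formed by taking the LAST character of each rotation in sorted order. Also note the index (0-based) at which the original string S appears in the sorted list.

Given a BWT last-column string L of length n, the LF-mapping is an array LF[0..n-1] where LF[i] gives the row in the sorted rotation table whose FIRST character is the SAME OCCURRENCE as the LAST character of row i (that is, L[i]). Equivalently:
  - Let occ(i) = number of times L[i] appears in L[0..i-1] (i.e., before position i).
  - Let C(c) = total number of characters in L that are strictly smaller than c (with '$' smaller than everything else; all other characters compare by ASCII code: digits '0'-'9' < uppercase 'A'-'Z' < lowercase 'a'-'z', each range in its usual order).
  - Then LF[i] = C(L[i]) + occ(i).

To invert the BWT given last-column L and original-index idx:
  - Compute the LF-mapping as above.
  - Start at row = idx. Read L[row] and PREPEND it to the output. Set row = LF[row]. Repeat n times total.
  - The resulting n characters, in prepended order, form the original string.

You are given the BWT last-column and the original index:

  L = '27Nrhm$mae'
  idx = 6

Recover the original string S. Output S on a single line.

LF mapping: 1 2 3 9 6 7 0 8 4 5
Walk LF starting at row 6, prepending L[row]:
  step 1: row=6, L[6]='$', prepend. Next row=LF[6]=0
  step 2: row=0, L[0]='2', prepend. Next row=LF[0]=1
  step 3: row=1, L[1]='7', prepend. Next row=LF[1]=2
  step 4: row=2, L[2]='N', prepend. Next row=LF[2]=3
  step 5: row=3, L[3]='r', prepend. Next row=LF[3]=9
  step 6: row=9, L[9]='e', prepend. Next row=LF[9]=5
  step 7: row=5, L[5]='m', prepend. Next row=LF[5]=7
  step 8: row=7, L[7]='m', prepend. Next row=LF[7]=8
  step 9: row=8, L[8]='a', prepend. Next row=LF[8]=4
  step 10: row=4, L[4]='h', prepend. Next row=LF[4]=6
Reversed output: hammerN72$

Answer: hammerN72$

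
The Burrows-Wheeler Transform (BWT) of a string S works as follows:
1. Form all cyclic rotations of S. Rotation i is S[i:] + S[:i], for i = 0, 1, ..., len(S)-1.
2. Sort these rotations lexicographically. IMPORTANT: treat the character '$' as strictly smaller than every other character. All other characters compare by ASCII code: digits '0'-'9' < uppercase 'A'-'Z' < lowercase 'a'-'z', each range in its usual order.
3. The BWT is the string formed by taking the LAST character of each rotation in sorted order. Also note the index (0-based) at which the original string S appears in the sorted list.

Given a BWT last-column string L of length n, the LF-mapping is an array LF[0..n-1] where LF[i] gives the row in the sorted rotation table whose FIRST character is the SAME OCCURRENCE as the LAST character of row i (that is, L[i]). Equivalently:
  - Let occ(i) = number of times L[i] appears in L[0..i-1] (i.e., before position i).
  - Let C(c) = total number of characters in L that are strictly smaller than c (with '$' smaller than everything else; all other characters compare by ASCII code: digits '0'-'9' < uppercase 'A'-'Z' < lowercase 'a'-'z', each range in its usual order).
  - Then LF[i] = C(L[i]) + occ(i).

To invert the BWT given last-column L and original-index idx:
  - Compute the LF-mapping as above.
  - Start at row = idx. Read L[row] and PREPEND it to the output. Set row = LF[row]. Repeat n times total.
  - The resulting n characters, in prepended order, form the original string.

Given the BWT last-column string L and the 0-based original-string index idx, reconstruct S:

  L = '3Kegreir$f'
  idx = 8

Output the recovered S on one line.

Answer: refrigeK3$

Derivation:
LF mapping: 1 2 3 6 8 4 7 9 0 5
Walk LF starting at row 8, prepending L[row]:
  step 1: row=8, L[8]='$', prepend. Next row=LF[8]=0
  step 2: row=0, L[0]='3', prepend. Next row=LF[0]=1
  step 3: row=1, L[1]='K', prepend. Next row=LF[1]=2
  step 4: row=2, L[2]='e', prepend. Next row=LF[2]=3
  step 5: row=3, L[3]='g', prepend. Next row=LF[3]=6
  step 6: row=6, L[6]='i', prepend. Next row=LF[6]=7
  step 7: row=7, L[7]='r', prepend. Next row=LF[7]=9
  step 8: row=9, L[9]='f', prepend. Next row=LF[9]=5
  step 9: row=5, L[5]='e', prepend. Next row=LF[5]=4
  step 10: row=4, L[4]='r', prepend. Next row=LF[4]=8
Reversed output: refrigeK3$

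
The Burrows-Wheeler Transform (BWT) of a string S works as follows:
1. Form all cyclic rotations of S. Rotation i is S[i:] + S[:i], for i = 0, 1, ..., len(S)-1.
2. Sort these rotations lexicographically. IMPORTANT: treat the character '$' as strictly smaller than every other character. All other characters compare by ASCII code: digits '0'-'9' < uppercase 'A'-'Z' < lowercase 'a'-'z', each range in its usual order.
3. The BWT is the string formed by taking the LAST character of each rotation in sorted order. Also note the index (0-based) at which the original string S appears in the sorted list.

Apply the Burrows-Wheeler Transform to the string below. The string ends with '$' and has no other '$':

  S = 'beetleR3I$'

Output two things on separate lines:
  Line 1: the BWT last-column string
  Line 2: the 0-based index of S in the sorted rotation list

Answer: IR3e$lbete
4

Derivation:
All 10 rotations (rotation i = S[i:]+S[:i]):
  rot[0] = beetleR3I$
  rot[1] = eetleR3I$b
  rot[2] = etleR3I$be
  rot[3] = tleR3I$bee
  rot[4] = leR3I$beet
  rot[5] = eR3I$beetl
  rot[6] = R3I$beetle
  rot[7] = 3I$beetleR
  rot[8] = I$beetleR3
  rot[9] = $beetleR3I
Sorted (with $ < everything):
  sorted[0] = $beetleR3I  (last char: 'I')
  sorted[1] = 3I$beetleR  (last char: 'R')
  sorted[2] = I$beetleR3  (last char: '3')
  sorted[3] = R3I$beetle  (last char: 'e')
  sorted[4] = beetleR3I$  (last char: '$')
  sorted[5] = eR3I$beetl  (last char: 'l')
  sorted[6] = eetleR3I$b  (last char: 'b')
  sorted[7] = etleR3I$be  (last char: 'e')
  sorted[8] = leR3I$beet  (last char: 't')
  sorted[9] = tleR3I$bee  (last char: 'e')
Last column: IR3e$lbete
Original string S is at sorted index 4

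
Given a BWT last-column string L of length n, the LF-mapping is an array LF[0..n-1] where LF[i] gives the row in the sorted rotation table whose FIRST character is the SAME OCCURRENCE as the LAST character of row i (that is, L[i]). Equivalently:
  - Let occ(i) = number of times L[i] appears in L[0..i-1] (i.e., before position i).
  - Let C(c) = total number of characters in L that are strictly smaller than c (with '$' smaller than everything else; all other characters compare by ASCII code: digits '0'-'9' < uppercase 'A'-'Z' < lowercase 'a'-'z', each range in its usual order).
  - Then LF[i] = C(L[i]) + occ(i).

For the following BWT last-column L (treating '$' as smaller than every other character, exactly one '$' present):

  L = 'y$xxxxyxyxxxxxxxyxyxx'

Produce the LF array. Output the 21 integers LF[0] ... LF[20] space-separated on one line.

Char counts: '$':1, 'x':15, 'y':5
C (first-col start): C('$')=0, C('x')=1, C('y')=16
L[0]='y': occ=0, LF[0]=C('y')+0=16+0=16
L[1]='$': occ=0, LF[1]=C('$')+0=0+0=0
L[2]='x': occ=0, LF[2]=C('x')+0=1+0=1
L[3]='x': occ=1, LF[3]=C('x')+1=1+1=2
L[4]='x': occ=2, LF[4]=C('x')+2=1+2=3
L[5]='x': occ=3, LF[5]=C('x')+3=1+3=4
L[6]='y': occ=1, LF[6]=C('y')+1=16+1=17
L[7]='x': occ=4, LF[7]=C('x')+4=1+4=5
L[8]='y': occ=2, LF[8]=C('y')+2=16+2=18
L[9]='x': occ=5, LF[9]=C('x')+5=1+5=6
L[10]='x': occ=6, LF[10]=C('x')+6=1+6=7
L[11]='x': occ=7, LF[11]=C('x')+7=1+7=8
L[12]='x': occ=8, LF[12]=C('x')+8=1+8=9
L[13]='x': occ=9, LF[13]=C('x')+9=1+9=10
L[14]='x': occ=10, LF[14]=C('x')+10=1+10=11
L[15]='x': occ=11, LF[15]=C('x')+11=1+11=12
L[16]='y': occ=3, LF[16]=C('y')+3=16+3=19
L[17]='x': occ=12, LF[17]=C('x')+12=1+12=13
L[18]='y': occ=4, LF[18]=C('y')+4=16+4=20
L[19]='x': occ=13, LF[19]=C('x')+13=1+13=14
L[20]='x': occ=14, LF[20]=C('x')+14=1+14=15

Answer: 16 0 1 2 3 4 17 5 18 6 7 8 9 10 11 12 19 13 20 14 15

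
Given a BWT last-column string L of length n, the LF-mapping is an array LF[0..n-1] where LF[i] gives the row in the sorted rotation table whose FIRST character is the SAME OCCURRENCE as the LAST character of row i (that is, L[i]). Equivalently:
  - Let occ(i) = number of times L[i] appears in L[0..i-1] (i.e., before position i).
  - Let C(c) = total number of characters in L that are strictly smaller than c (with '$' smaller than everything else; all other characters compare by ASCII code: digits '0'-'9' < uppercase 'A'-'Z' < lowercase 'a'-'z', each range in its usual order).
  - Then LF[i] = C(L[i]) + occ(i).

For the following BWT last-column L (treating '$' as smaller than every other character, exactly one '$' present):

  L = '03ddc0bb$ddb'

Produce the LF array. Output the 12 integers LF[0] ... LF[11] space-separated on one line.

Char counts: '$':1, '0':2, '3':1, 'b':3, 'c':1, 'd':4
C (first-col start): C('$')=0, C('0')=1, C('3')=3, C('b')=4, C('c')=7, C('d')=8
L[0]='0': occ=0, LF[0]=C('0')+0=1+0=1
L[1]='3': occ=0, LF[1]=C('3')+0=3+0=3
L[2]='d': occ=0, LF[2]=C('d')+0=8+0=8
L[3]='d': occ=1, LF[3]=C('d')+1=8+1=9
L[4]='c': occ=0, LF[4]=C('c')+0=7+0=7
L[5]='0': occ=1, LF[5]=C('0')+1=1+1=2
L[6]='b': occ=0, LF[6]=C('b')+0=4+0=4
L[7]='b': occ=1, LF[7]=C('b')+1=4+1=5
L[8]='$': occ=0, LF[8]=C('$')+0=0+0=0
L[9]='d': occ=2, LF[9]=C('d')+2=8+2=10
L[10]='d': occ=3, LF[10]=C('d')+3=8+3=11
L[11]='b': occ=2, LF[11]=C('b')+2=4+2=6

Answer: 1 3 8 9 7 2 4 5 0 10 11 6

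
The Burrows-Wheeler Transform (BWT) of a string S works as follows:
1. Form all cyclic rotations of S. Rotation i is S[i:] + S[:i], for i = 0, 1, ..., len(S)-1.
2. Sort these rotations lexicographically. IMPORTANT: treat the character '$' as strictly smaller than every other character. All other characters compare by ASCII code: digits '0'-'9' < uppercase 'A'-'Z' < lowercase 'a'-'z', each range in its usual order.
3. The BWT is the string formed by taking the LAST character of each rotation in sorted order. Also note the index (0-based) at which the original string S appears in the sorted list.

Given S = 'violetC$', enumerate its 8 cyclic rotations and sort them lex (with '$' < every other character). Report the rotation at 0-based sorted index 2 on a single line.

All 8 rotations (rotation i = S[i:]+S[:i]):
  rot[0] = violetC$
  rot[1] = ioletC$v
  rot[2] = oletC$vi
  rot[3] = letC$vio
  rot[4] = etC$viol
  rot[5] = tC$viole
  rot[6] = C$violet
  rot[7] = $violetC
Sorted (with $ < everything):
  sorted[0] = $violetC
  sorted[1] = C$violet
  sorted[2] = etC$viol
  sorted[3] = ioletC$v
  sorted[4] = letC$vio
  sorted[5] = oletC$vi
  sorted[6] = tC$viole
  sorted[7] = violetC$
sorted[2] = etC$viol

Answer: etC$viol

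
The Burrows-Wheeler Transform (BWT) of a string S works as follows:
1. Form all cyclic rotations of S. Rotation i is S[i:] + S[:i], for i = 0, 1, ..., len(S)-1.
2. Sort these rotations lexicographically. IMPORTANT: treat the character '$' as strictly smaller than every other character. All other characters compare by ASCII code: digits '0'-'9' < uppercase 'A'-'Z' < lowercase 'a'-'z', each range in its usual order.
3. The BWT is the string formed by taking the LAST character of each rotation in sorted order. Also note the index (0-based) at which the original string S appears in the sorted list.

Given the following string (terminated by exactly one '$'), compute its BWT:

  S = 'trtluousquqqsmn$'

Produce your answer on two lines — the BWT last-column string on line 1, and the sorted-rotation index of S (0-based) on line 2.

All 16 rotations (rotation i = S[i:]+S[:i]):
  rot[0] = trtluousquqqsmn$
  rot[1] = rtluousquqqsmn$t
  rot[2] = tluousquqqsmn$tr
  rot[3] = luousquqqsmn$trt
  rot[4] = uousquqqsmn$trtl
  rot[5] = ousquqqsmn$trtlu
  rot[6] = usquqqsmn$trtluo
  rot[7] = squqqsmn$trtluou
  rot[8] = quqqsmn$trtluous
  rot[9] = uqqsmn$trtluousq
  rot[10] = qqsmn$trtluousqu
  rot[11] = qsmn$trtluousquq
  rot[12] = smn$trtluousquqq
  rot[13] = mn$trtluousquqqs
  rot[14] = n$trtluousquqqsm
  rot[15] = $trtluousquqqsmn
Sorted (with $ < everything):
  sorted[0] = $trtluousquqqsmn  (last char: 'n')
  sorted[1] = luousquqqsmn$trt  (last char: 't')
  sorted[2] = mn$trtluousquqqs  (last char: 's')
  sorted[3] = n$trtluousquqqsm  (last char: 'm')
  sorted[4] = ousquqqsmn$trtlu  (last char: 'u')
  sorted[5] = qqsmn$trtluousqu  (last char: 'u')
  sorted[6] = qsmn$trtluousquq  (last char: 'q')
  sorted[7] = quqqsmn$trtluous  (last char: 's')
  sorted[8] = rtluousquqqsmn$t  (last char: 't')
  sorted[9] = smn$trtluousquqq  (last char: 'q')
  sorted[10] = squqqsmn$trtluou  (last char: 'u')
  sorted[11] = tluousquqqsmn$tr  (last char: 'r')
  sorted[12] = trtluousquqqsmn$  (last char: '$')
  sorted[13] = uousquqqsmn$trtl  (last char: 'l')
  sorted[14] = uqqsmn$trtluousq  (last char: 'q')
  sorted[15] = usquqqsmn$trtluo  (last char: 'o')
Last column: ntsmuuqstqur$lqo
Original string S is at sorted index 12

Answer: ntsmuuqstqur$lqo
12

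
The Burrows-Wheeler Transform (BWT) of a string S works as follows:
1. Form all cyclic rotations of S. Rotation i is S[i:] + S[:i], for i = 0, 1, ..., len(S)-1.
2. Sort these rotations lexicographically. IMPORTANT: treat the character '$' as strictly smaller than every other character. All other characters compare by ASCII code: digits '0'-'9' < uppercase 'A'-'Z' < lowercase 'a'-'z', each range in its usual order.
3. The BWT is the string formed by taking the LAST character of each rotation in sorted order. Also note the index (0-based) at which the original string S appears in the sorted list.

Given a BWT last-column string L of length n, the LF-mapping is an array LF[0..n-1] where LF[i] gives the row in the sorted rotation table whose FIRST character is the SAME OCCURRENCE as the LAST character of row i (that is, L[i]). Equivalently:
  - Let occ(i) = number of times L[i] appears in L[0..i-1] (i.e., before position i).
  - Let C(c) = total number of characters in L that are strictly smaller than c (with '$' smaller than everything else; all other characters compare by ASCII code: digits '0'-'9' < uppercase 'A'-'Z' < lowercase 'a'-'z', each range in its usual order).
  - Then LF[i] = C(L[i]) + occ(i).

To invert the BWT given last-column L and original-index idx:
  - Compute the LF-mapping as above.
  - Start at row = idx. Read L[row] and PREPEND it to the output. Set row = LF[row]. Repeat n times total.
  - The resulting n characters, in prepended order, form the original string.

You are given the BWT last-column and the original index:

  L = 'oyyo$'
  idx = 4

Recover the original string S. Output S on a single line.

LF mapping: 1 3 4 2 0
Walk LF starting at row 4, prepending L[row]:
  step 1: row=4, L[4]='$', prepend. Next row=LF[4]=0
  step 2: row=0, L[0]='o', prepend. Next row=LF[0]=1
  step 3: row=1, L[1]='y', prepend. Next row=LF[1]=3
  step 4: row=3, L[3]='o', prepend. Next row=LF[3]=2
  step 5: row=2, L[2]='y', prepend. Next row=LF[2]=4
Reversed output: yoyo$

Answer: yoyo$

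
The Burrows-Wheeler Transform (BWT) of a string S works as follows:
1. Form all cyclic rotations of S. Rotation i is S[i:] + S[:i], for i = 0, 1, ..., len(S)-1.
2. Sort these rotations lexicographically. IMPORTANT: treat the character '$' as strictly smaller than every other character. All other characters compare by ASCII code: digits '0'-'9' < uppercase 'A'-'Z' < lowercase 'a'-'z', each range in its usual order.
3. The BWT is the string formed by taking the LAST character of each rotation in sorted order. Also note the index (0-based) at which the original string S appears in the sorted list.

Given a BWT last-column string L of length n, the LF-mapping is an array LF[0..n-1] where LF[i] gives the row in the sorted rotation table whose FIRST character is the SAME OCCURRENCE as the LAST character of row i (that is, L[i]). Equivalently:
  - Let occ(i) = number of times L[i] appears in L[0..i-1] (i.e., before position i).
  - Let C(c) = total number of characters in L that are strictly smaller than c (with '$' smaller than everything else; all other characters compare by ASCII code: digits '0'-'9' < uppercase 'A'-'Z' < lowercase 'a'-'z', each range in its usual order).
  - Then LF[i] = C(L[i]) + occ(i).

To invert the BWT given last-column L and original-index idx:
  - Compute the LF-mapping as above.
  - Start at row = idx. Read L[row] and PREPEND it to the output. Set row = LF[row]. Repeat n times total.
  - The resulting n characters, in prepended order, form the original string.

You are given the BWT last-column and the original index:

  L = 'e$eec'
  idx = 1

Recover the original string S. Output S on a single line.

LF mapping: 2 0 3 4 1
Walk LF starting at row 1, prepending L[row]:
  step 1: row=1, L[1]='$', prepend. Next row=LF[1]=0
  step 2: row=0, L[0]='e', prepend. Next row=LF[0]=2
  step 3: row=2, L[2]='e', prepend. Next row=LF[2]=3
  step 4: row=3, L[3]='e', prepend. Next row=LF[3]=4
  step 5: row=4, L[4]='c', prepend. Next row=LF[4]=1
Reversed output: ceee$

Answer: ceee$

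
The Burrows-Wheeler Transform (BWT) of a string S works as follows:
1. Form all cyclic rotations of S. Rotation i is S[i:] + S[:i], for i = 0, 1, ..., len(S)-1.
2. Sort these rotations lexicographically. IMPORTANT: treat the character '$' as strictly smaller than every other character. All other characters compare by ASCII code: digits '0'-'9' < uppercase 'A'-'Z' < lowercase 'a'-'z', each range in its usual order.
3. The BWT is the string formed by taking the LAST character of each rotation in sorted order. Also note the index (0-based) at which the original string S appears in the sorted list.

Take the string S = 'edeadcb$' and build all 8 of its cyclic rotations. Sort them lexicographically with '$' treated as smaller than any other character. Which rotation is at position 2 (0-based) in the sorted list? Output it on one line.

Answer: b$edeadc

Derivation:
All 8 rotations (rotation i = S[i:]+S[:i]):
  rot[0] = edeadcb$
  rot[1] = deadcb$e
  rot[2] = eadcb$ed
  rot[3] = adcb$ede
  rot[4] = dcb$edea
  rot[5] = cb$edead
  rot[6] = b$edeadc
  rot[7] = $edeadcb
Sorted (with $ < everything):
  sorted[0] = $edeadcb
  sorted[1] = adcb$ede
  sorted[2] = b$edeadc
  sorted[3] = cb$edead
  sorted[4] = dcb$edea
  sorted[5] = deadcb$e
  sorted[6] = eadcb$ed
  sorted[7] = edeadcb$
sorted[2] = b$edeadc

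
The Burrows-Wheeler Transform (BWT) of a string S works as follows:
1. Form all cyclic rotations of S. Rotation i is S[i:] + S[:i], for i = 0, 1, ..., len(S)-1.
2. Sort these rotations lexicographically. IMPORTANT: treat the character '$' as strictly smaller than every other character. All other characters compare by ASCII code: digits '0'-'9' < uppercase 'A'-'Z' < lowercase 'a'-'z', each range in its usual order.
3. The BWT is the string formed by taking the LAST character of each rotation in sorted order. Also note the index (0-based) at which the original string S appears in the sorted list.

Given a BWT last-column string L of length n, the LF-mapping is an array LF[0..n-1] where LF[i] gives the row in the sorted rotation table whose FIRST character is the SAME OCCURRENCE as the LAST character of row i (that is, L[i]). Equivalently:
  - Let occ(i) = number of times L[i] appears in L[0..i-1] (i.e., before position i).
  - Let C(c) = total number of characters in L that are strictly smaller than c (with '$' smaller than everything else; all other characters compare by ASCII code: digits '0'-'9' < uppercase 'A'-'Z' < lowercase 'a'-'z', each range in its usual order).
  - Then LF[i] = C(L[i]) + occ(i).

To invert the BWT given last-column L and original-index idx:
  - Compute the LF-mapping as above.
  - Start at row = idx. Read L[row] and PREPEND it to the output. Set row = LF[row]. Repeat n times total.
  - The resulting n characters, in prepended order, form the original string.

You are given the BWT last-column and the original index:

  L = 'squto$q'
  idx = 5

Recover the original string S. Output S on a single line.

Answer: tquqos$

Derivation:
LF mapping: 4 2 6 5 1 0 3
Walk LF starting at row 5, prepending L[row]:
  step 1: row=5, L[5]='$', prepend. Next row=LF[5]=0
  step 2: row=0, L[0]='s', prepend. Next row=LF[0]=4
  step 3: row=4, L[4]='o', prepend. Next row=LF[4]=1
  step 4: row=1, L[1]='q', prepend. Next row=LF[1]=2
  step 5: row=2, L[2]='u', prepend. Next row=LF[2]=6
  step 6: row=6, L[6]='q', prepend. Next row=LF[6]=3
  step 7: row=3, L[3]='t', prepend. Next row=LF[3]=5
Reversed output: tquqos$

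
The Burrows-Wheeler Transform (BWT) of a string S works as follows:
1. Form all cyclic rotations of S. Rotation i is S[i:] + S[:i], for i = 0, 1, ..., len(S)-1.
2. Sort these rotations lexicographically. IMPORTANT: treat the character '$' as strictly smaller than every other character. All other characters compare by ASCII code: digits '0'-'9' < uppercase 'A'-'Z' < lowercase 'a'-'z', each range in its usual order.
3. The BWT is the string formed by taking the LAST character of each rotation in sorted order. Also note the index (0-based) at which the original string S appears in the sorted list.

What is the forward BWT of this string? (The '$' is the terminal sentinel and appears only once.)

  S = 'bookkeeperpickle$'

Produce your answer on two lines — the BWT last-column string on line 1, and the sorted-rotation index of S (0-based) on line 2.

Answer: e$ilkeppkockobere
1

Derivation:
All 17 rotations (rotation i = S[i:]+S[:i]):
  rot[0] = bookkeeperpickle$
  rot[1] = ookkeeperpickle$b
  rot[2] = okkeeperpickle$bo
  rot[3] = kkeeperpickle$boo
  rot[4] = keeperpickle$book
  rot[5] = eeperpickle$bookk
  rot[6] = eperpickle$bookke
  rot[7] = perpickle$bookkee
  rot[8] = erpickle$bookkeep
  rot[9] = rpickle$bookkeepe
  rot[10] = pickle$bookkeeper
  rot[11] = ickle$bookkeeperp
  rot[12] = ckle$bookkeeperpi
  rot[13] = kle$bookkeeperpic
  rot[14] = le$bookkeeperpick
  rot[15] = e$bookkeeperpickl
  rot[16] = $bookkeeperpickle
Sorted (with $ < everything):
  sorted[0] = $bookkeeperpickle  (last char: 'e')
  sorted[1] = bookkeeperpickle$  (last char: '$')
  sorted[2] = ckle$bookkeeperpi  (last char: 'i')
  sorted[3] = e$bookkeeperpickl  (last char: 'l')
  sorted[4] = eeperpickle$bookk  (last char: 'k')
  sorted[5] = eperpickle$bookke  (last char: 'e')
  sorted[6] = erpickle$bookkeep  (last char: 'p')
  sorted[7] = ickle$bookkeeperp  (last char: 'p')
  sorted[8] = keeperpickle$book  (last char: 'k')
  sorted[9] = kkeeperpickle$boo  (last char: 'o')
  sorted[10] = kle$bookkeeperpic  (last char: 'c')
  sorted[11] = le$bookkeeperpick  (last char: 'k')
  sorted[12] = okkeeperpickle$bo  (last char: 'o')
  sorted[13] = ookkeeperpickle$b  (last char: 'b')
  sorted[14] = perpickle$bookkee  (last char: 'e')
  sorted[15] = pickle$bookkeeper  (last char: 'r')
  sorted[16] = rpickle$bookkeepe  (last char: 'e')
Last column: e$ilkeppkockobere
Original string S is at sorted index 1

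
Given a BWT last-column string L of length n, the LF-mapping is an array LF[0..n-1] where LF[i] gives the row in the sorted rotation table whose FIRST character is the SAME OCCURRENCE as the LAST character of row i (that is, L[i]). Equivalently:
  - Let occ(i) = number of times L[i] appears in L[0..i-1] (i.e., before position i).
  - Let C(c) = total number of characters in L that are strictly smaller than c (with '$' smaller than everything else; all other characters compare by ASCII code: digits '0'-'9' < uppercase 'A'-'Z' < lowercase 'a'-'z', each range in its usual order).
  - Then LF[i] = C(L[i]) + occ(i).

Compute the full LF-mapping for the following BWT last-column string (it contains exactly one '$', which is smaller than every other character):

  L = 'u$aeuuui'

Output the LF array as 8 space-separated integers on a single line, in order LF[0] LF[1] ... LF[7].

Answer: 4 0 1 2 5 6 7 3

Derivation:
Char counts: '$':1, 'a':1, 'e':1, 'i':1, 'u':4
C (first-col start): C('$')=0, C('a')=1, C('e')=2, C('i')=3, C('u')=4
L[0]='u': occ=0, LF[0]=C('u')+0=4+0=4
L[1]='$': occ=0, LF[1]=C('$')+0=0+0=0
L[2]='a': occ=0, LF[2]=C('a')+0=1+0=1
L[3]='e': occ=0, LF[3]=C('e')+0=2+0=2
L[4]='u': occ=1, LF[4]=C('u')+1=4+1=5
L[5]='u': occ=2, LF[5]=C('u')+2=4+2=6
L[6]='u': occ=3, LF[6]=C('u')+3=4+3=7
L[7]='i': occ=0, LF[7]=C('i')+0=3+0=3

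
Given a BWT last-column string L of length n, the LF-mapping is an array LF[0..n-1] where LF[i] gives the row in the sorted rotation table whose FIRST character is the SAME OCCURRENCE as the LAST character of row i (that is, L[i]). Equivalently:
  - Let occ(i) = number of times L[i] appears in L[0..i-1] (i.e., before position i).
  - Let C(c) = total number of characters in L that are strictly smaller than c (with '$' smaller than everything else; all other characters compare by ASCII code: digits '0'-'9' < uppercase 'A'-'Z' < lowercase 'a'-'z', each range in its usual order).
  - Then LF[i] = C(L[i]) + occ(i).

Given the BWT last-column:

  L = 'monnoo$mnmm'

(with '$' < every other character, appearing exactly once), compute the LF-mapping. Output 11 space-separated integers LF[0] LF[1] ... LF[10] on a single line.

Char counts: '$':1, 'm':4, 'n':3, 'o':3
C (first-col start): C('$')=0, C('m')=1, C('n')=5, C('o')=8
L[0]='m': occ=0, LF[0]=C('m')+0=1+0=1
L[1]='o': occ=0, LF[1]=C('o')+0=8+0=8
L[2]='n': occ=0, LF[2]=C('n')+0=5+0=5
L[3]='n': occ=1, LF[3]=C('n')+1=5+1=6
L[4]='o': occ=1, LF[4]=C('o')+1=8+1=9
L[5]='o': occ=2, LF[5]=C('o')+2=8+2=10
L[6]='$': occ=0, LF[6]=C('$')+0=0+0=0
L[7]='m': occ=1, LF[7]=C('m')+1=1+1=2
L[8]='n': occ=2, LF[8]=C('n')+2=5+2=7
L[9]='m': occ=2, LF[9]=C('m')+2=1+2=3
L[10]='m': occ=3, LF[10]=C('m')+3=1+3=4

Answer: 1 8 5 6 9 10 0 2 7 3 4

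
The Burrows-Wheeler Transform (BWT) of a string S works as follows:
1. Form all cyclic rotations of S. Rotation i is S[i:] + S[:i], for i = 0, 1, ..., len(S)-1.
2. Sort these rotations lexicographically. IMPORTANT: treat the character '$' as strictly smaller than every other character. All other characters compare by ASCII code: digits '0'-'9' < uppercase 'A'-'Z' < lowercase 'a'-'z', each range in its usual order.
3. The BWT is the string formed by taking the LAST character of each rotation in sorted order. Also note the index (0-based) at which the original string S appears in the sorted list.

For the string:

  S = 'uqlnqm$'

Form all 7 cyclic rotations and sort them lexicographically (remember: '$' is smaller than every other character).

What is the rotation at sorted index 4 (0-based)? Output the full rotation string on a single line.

Answer: qlnqm$u

Derivation:
All 7 rotations (rotation i = S[i:]+S[:i]):
  rot[0] = uqlnqm$
  rot[1] = qlnqm$u
  rot[2] = lnqm$uq
  rot[3] = nqm$uql
  rot[4] = qm$uqln
  rot[5] = m$uqlnq
  rot[6] = $uqlnqm
Sorted (with $ < everything):
  sorted[0] = $uqlnqm
  sorted[1] = lnqm$uq
  sorted[2] = m$uqlnq
  sorted[3] = nqm$uql
  sorted[4] = qlnqm$u
  sorted[5] = qm$uqln
  sorted[6] = uqlnqm$
sorted[4] = qlnqm$u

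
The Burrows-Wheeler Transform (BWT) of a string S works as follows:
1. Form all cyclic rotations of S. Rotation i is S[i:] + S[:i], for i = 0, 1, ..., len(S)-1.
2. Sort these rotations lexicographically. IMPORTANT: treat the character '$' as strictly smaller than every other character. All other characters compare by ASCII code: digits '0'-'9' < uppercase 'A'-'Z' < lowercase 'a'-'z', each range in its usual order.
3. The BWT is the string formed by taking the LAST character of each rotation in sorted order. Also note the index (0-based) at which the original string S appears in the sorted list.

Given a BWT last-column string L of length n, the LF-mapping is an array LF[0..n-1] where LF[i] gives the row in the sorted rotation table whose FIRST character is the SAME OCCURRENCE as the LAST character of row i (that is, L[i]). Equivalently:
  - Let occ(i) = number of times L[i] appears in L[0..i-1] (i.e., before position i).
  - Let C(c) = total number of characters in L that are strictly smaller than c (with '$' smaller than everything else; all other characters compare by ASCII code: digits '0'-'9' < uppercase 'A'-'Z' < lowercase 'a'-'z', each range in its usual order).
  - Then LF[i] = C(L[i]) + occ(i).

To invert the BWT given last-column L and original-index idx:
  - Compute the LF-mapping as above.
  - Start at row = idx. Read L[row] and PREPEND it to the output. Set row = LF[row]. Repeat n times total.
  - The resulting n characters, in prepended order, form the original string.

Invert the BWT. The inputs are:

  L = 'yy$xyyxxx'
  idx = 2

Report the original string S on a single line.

LF mapping: 5 6 0 1 7 8 2 3 4
Walk LF starting at row 2, prepending L[row]:
  step 1: row=2, L[2]='$', prepend. Next row=LF[2]=0
  step 2: row=0, L[0]='y', prepend. Next row=LF[0]=5
  step 3: row=5, L[5]='y', prepend. Next row=LF[5]=8
  step 4: row=8, L[8]='x', prepend. Next row=LF[8]=4
  step 5: row=4, L[4]='y', prepend. Next row=LF[4]=7
  step 6: row=7, L[7]='x', prepend. Next row=LF[7]=3
  step 7: row=3, L[3]='x', prepend. Next row=LF[3]=1
  step 8: row=1, L[1]='y', prepend. Next row=LF[1]=6
  step 9: row=6, L[6]='x', prepend. Next row=LF[6]=2
Reversed output: xyxxyxyy$

Answer: xyxxyxyy$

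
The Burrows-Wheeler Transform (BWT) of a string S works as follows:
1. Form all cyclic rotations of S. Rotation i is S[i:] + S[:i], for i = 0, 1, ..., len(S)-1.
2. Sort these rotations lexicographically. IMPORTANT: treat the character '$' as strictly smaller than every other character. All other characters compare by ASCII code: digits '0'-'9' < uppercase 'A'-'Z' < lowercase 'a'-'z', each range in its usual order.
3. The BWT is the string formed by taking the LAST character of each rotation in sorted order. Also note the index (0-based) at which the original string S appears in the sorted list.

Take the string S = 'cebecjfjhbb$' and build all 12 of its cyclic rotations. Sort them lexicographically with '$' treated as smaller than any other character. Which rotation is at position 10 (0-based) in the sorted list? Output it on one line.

Answer: jfjhbb$cebec

Derivation:
All 12 rotations (rotation i = S[i:]+S[:i]):
  rot[0] = cebecjfjhbb$
  rot[1] = ebecjfjhbb$c
  rot[2] = becjfjhbb$ce
  rot[3] = ecjfjhbb$ceb
  rot[4] = cjfjhbb$cebe
  rot[5] = jfjhbb$cebec
  rot[6] = fjhbb$cebecj
  rot[7] = jhbb$cebecjf
  rot[8] = hbb$cebecjfj
  rot[9] = bb$cebecjfjh
  rot[10] = b$cebecjfjhb
  rot[11] = $cebecjfjhbb
Sorted (with $ < everything):
  sorted[0] = $cebecjfjhbb
  sorted[1] = b$cebecjfjhb
  sorted[2] = bb$cebecjfjh
  sorted[3] = becjfjhbb$ce
  sorted[4] = cebecjfjhbb$
  sorted[5] = cjfjhbb$cebe
  sorted[6] = ebecjfjhbb$c
  sorted[7] = ecjfjhbb$ceb
  sorted[8] = fjhbb$cebecj
  sorted[9] = hbb$cebecjfj
  sorted[10] = jfjhbb$cebec
  sorted[11] = jhbb$cebecjf
sorted[10] = jfjhbb$cebec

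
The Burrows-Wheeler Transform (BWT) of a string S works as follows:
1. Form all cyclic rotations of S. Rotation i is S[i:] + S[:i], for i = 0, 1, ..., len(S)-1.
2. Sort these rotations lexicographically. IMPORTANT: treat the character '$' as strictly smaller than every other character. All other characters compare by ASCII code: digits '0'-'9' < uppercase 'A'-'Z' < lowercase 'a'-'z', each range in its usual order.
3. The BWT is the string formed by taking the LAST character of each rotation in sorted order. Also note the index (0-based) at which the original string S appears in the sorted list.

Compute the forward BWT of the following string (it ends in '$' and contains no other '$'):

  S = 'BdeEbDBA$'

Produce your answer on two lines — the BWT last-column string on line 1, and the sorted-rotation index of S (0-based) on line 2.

All 9 rotations (rotation i = S[i:]+S[:i]):
  rot[0] = BdeEbDBA$
  rot[1] = deEbDBA$B
  rot[2] = eEbDBA$Bd
  rot[3] = EbDBA$Bde
  rot[4] = bDBA$BdeE
  rot[5] = DBA$BdeEb
  rot[6] = BA$BdeEbD
  rot[7] = A$BdeEbDB
  rot[8] = $BdeEbDBA
Sorted (with $ < everything):
  sorted[0] = $BdeEbDBA  (last char: 'A')
  sorted[1] = A$BdeEbDB  (last char: 'B')
  sorted[2] = BA$BdeEbD  (last char: 'D')
  sorted[3] = BdeEbDBA$  (last char: '$')
  sorted[4] = DBA$BdeEb  (last char: 'b')
  sorted[5] = EbDBA$Bde  (last char: 'e')
  sorted[6] = bDBA$BdeE  (last char: 'E')
  sorted[7] = deEbDBA$B  (last char: 'B')
  sorted[8] = eEbDBA$Bd  (last char: 'd')
Last column: ABD$beEBd
Original string S is at sorted index 3

Answer: ABD$beEBd
3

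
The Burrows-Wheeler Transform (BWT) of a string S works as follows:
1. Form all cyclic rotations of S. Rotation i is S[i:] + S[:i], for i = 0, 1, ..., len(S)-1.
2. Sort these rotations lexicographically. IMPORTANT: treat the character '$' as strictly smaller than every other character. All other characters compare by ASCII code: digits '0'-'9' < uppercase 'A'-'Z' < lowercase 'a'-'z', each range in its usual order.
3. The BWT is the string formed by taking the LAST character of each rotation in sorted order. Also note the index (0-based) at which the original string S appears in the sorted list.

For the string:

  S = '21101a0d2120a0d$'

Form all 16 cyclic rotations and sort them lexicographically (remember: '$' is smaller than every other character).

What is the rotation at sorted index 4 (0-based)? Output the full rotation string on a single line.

Answer: 0d2120a0d$21101a

Derivation:
All 16 rotations (rotation i = S[i:]+S[:i]):
  rot[0] = 21101a0d2120a0d$
  rot[1] = 1101a0d2120a0d$2
  rot[2] = 101a0d2120a0d$21
  rot[3] = 01a0d2120a0d$211
  rot[4] = 1a0d2120a0d$2110
  rot[5] = a0d2120a0d$21101
  rot[6] = 0d2120a0d$21101a
  rot[7] = d2120a0d$21101a0
  rot[8] = 2120a0d$21101a0d
  rot[9] = 120a0d$21101a0d2
  rot[10] = 20a0d$21101a0d21
  rot[11] = 0a0d$21101a0d212
  rot[12] = a0d$21101a0d2120
  rot[13] = 0d$21101a0d2120a
  rot[14] = d$21101a0d2120a0
  rot[15] = $21101a0d2120a0d
Sorted (with $ < everything):
  sorted[0] = $21101a0d2120a0d
  sorted[1] = 01a0d2120a0d$211
  sorted[2] = 0a0d$21101a0d212
  sorted[3] = 0d$21101a0d2120a
  sorted[4] = 0d2120a0d$21101a
  sorted[5] = 101a0d2120a0d$21
  sorted[6] = 1101a0d2120a0d$2
  sorted[7] = 120a0d$21101a0d2
  sorted[8] = 1a0d2120a0d$2110
  sorted[9] = 20a0d$21101a0d21
  sorted[10] = 21101a0d2120a0d$
  sorted[11] = 2120a0d$21101a0d
  sorted[12] = a0d$21101a0d2120
  sorted[13] = a0d2120a0d$21101
  sorted[14] = d$21101a0d2120a0
  sorted[15] = d2120a0d$21101a0
sorted[4] = 0d2120a0d$21101a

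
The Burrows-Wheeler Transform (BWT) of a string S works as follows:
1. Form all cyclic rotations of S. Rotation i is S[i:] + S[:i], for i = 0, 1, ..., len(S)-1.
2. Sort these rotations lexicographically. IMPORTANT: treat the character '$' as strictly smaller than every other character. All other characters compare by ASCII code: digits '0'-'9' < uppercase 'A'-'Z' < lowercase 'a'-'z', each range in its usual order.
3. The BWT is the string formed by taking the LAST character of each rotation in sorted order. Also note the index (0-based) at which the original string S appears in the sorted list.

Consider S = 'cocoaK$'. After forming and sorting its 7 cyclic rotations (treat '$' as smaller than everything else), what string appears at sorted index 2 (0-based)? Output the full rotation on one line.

Answer: aK$coco

Derivation:
All 7 rotations (rotation i = S[i:]+S[:i]):
  rot[0] = cocoaK$
  rot[1] = ocoaK$c
  rot[2] = coaK$co
  rot[3] = oaK$coc
  rot[4] = aK$coco
  rot[5] = K$cocoa
  rot[6] = $cocoaK
Sorted (with $ < everything):
  sorted[0] = $cocoaK
  sorted[1] = K$cocoa
  sorted[2] = aK$coco
  sorted[3] = coaK$co
  sorted[4] = cocoaK$
  sorted[5] = oaK$coc
  sorted[6] = ocoaK$c
sorted[2] = aK$coco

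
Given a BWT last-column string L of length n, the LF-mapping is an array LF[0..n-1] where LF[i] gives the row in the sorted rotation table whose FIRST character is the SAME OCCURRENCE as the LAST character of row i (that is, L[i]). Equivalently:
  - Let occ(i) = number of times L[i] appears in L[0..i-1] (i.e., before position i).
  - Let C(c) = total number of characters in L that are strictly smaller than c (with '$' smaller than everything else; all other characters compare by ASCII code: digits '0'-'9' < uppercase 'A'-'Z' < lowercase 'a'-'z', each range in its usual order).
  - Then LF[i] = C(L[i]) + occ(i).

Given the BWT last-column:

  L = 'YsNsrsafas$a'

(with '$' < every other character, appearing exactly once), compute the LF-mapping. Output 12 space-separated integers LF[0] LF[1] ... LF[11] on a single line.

Char counts: '$':1, 'N':1, 'Y':1, 'a':3, 'f':1, 'r':1, 's':4
C (first-col start): C('$')=0, C('N')=1, C('Y')=2, C('a')=3, C('f')=6, C('r')=7, C('s')=8
L[0]='Y': occ=0, LF[0]=C('Y')+0=2+0=2
L[1]='s': occ=0, LF[1]=C('s')+0=8+0=8
L[2]='N': occ=0, LF[2]=C('N')+0=1+0=1
L[3]='s': occ=1, LF[3]=C('s')+1=8+1=9
L[4]='r': occ=0, LF[4]=C('r')+0=7+0=7
L[5]='s': occ=2, LF[5]=C('s')+2=8+2=10
L[6]='a': occ=0, LF[6]=C('a')+0=3+0=3
L[7]='f': occ=0, LF[7]=C('f')+0=6+0=6
L[8]='a': occ=1, LF[8]=C('a')+1=3+1=4
L[9]='s': occ=3, LF[9]=C('s')+3=8+3=11
L[10]='$': occ=0, LF[10]=C('$')+0=0+0=0
L[11]='a': occ=2, LF[11]=C('a')+2=3+2=5

Answer: 2 8 1 9 7 10 3 6 4 11 0 5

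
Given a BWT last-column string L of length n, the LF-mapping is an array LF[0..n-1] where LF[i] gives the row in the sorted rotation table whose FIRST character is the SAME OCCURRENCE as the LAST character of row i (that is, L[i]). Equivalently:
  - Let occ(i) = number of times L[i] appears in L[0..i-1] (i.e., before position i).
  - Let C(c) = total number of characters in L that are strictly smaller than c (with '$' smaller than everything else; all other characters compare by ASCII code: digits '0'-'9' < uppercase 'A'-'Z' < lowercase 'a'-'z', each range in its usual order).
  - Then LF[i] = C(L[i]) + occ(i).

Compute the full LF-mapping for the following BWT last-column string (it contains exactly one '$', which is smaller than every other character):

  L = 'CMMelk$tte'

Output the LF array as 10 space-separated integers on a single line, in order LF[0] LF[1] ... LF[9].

Answer: 1 2 3 4 7 6 0 8 9 5

Derivation:
Char counts: '$':1, 'C':1, 'M':2, 'e':2, 'k':1, 'l':1, 't':2
C (first-col start): C('$')=0, C('C')=1, C('M')=2, C('e')=4, C('k')=6, C('l')=7, C('t')=8
L[0]='C': occ=0, LF[0]=C('C')+0=1+0=1
L[1]='M': occ=0, LF[1]=C('M')+0=2+0=2
L[2]='M': occ=1, LF[2]=C('M')+1=2+1=3
L[3]='e': occ=0, LF[3]=C('e')+0=4+0=4
L[4]='l': occ=0, LF[4]=C('l')+0=7+0=7
L[5]='k': occ=0, LF[5]=C('k')+0=6+0=6
L[6]='$': occ=0, LF[6]=C('$')+0=0+0=0
L[7]='t': occ=0, LF[7]=C('t')+0=8+0=8
L[8]='t': occ=1, LF[8]=C('t')+1=8+1=9
L[9]='e': occ=1, LF[9]=C('e')+1=4+1=5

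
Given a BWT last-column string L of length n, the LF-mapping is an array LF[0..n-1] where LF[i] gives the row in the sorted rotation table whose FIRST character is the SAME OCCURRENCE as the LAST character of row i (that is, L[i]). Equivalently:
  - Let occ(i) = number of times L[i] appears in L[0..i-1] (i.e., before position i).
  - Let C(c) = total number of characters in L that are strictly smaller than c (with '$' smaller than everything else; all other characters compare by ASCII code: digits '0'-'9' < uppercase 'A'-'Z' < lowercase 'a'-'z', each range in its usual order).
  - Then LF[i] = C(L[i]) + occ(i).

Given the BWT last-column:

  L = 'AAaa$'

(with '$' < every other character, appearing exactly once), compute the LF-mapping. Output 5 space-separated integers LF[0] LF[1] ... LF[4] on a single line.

Char counts: '$':1, 'A':2, 'a':2
C (first-col start): C('$')=0, C('A')=1, C('a')=3
L[0]='A': occ=0, LF[0]=C('A')+0=1+0=1
L[1]='A': occ=1, LF[1]=C('A')+1=1+1=2
L[2]='a': occ=0, LF[2]=C('a')+0=3+0=3
L[3]='a': occ=1, LF[3]=C('a')+1=3+1=4
L[4]='$': occ=0, LF[4]=C('$')+0=0+0=0

Answer: 1 2 3 4 0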